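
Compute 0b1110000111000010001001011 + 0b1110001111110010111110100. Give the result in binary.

0b11100010110110101000111111

Add column by column in base 2, right to left:
  1+0 = 1
  1+0 = 1
  0+1 = 1
  1+0 = 1
  0+1 = 1
  0+1 = 1
  1+1 = 0 carry 1
  0+1+1 = 0 carry 1
  0+1+1 = 0 carry 1
  0+0+1 = 1
  1+1 = 0 carry 1
  0+0+1 = 1
  0+0 = 0
  0+1 = 1
  0+1 = 1
  1+1 = 0 carry 1
  1+1+1 = 1 carry 1
  1+1+1 = 1 carry 1
  0+1+1 = 0 carry 1
  0+0+1 = 1
  0+0 = 0
  0+0 = 0
  1+1 = 0 carry 1
  1+1+1 = 1 carry 1
  1+1+1 = 1 carry 1
  final carry 1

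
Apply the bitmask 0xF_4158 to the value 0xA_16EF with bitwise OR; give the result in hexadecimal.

OR each hex digit independently (no carries):
  A|F=F, 1|4=5, 6|1=7, E|5=F, F|8=F

0xF57FF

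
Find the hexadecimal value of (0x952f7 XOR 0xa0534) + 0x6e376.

0xa3b39

First 0x952f7 XOR 0xa0534 = 0x357c3.
Add column by column in base 16, right to left:
  3+6 = 9
  c+7 = 3 carry 1
  7+3+1 = b
  5+e = 3 carry 1
  3+6+1 = a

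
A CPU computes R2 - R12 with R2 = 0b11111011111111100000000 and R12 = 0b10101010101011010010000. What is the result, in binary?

Subtract column by column in base 2:
  0-0 → 0
  0-0 → 0
  0-0 → 0
  0-0 → 0
  0-1 → 1 (borrow)
  0-0-1 → 1 (borrow)
  0-0-1 → 1 (borrow)
  0-1-1 → 0 (borrow)
  1-0-1 → 0
  1-1 → 0
  1-1 → 0
  1-0 → 1
  1-1 → 0
  1-0 → 1
  1-1 → 0
  1-0 → 1
  1-1 → 0
  0-0 → 0
  1-1 → 0
  1-0 → 1
  1-1 → 0
  1-0 → 1
  1-1 → 0

0b1010001010100001110000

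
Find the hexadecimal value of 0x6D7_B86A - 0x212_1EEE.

Subtract column by column in base 16:
  A-E → C (borrow)
  6-E-1 → 7 (borrow)
  8-E-1 → 9 (borrow)
  B-1-1 → 9
  7-2 → 5
  D-1 → C
  6-2 → 4

0x4C5997C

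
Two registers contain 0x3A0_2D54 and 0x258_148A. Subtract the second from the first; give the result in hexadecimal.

Subtract column by column in base 16:
  4-A → A (borrow)
  5-8-1 → C (borrow)
  D-4-1 → 8
  2-1 → 1
  0-8 → 8 (borrow)
  A-5-1 → 4
  3-2 → 1

0x14818CA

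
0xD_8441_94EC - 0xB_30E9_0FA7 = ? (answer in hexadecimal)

Subtract column by column in base 16:
  C-7 → 5
  E-A → 4
  4-F → 5 (borrow)
  9-0-1 → 8
  1-9 → 8 (borrow)
  4-E-1 → 5 (borrow)
  4-0-1 → 3
  8-3 → 5
  D-B → 2

0x253588545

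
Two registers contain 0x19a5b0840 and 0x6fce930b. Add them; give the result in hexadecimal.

Add column by column in base 16, right to left:
  0+b = b
  4+0 = 4
  8+3 = b
  0+9 = 9
  b+e = 9 carry 1
  5+c+1 = 2 carry 1
  a+f+1 = a carry 1
  9+6+1 = 0 carry 1
  1+0+1 = 2

0x20a299b4b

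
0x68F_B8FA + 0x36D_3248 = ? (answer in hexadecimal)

Add column by column in base 16, right to left:
  A+8 = 2 carry 1
  F+4+1 = 4 carry 1
  8+2+1 = B
  B+3 = E
  F+D = C carry 1
  8+6+1 = F
  6+3 = 9

0x9FCEB42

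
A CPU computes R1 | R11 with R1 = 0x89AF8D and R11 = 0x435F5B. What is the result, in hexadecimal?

OR each hex digit independently (no carries):
  8|4=C, 9|3=B, A|5=F, F|F=F, 8|5=D, D|B=F

0xCBFFDF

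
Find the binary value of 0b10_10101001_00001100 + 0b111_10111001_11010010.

Add column by column in base 2, right to left:
  0+0 = 0
  0+1 = 1
  1+0 = 1
  1+0 = 1
  0+1 = 1
  0+0 = 0
  0+1 = 1
  0+1 = 1
  1+1 = 0 carry 1
  0+0+1 = 1
  0+0 = 0
  1+1 = 0 carry 1
  0+1+1 = 0 carry 1
  1+1+1 = 1 carry 1
  0+0+1 = 1
  1+1 = 0 carry 1
  0+1+1 = 0 carry 1
  1+1+1 = 1 carry 1
  0+1+1 = 0 carry 1
  final carry 1

0b10100110001011011110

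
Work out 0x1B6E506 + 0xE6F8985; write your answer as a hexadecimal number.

Add column by column in base 16, right to left:
  6+5 = B
  0+8 = 8
  5+9 = E
  E+8 = 6 carry 1
  6+F+1 = 6 carry 1
  B+6+1 = 2 carry 1
  1+E+1 = 0 carry 1
  final carry 1

0x10266E8B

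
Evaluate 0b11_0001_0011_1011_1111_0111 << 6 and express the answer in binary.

0b1100010011101111110111000000

Left shift by 6: append 6 zero bits.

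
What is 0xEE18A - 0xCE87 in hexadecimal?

Subtract column by column in base 16:
  A-7 → 3
  8-8 → 0
  1-E → 3 (borrow)
  E-C-1 → 1
  E-0 → E

0xE1303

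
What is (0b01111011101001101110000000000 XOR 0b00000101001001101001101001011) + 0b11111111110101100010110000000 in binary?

0b101111110010101101010011001011

First 0b01111011101001101110000000000 XOR 0b00000101001001101001101001011 = 0b01111110100000000111101001011.
Add column by column in base 2, right to left:
  1+0 = 1
  1+0 = 1
  0+0 = 0
  1+0 = 1
  0+0 = 0
  0+0 = 0
  1+0 = 1
  0+1 = 1
  1+1 = 0 carry 1
  1+0+1 = 0 carry 1
  1+1+1 = 1 carry 1
  1+0+1 = 0 carry 1
  0+0+1 = 1
  0+0 = 0
  0+1 = 1
  0+1 = 1
  0+0 = 0
  0+1 = 1
  0+0 = 0
  0+1 = 1
  1+1 = 0 carry 1
  0+1+1 = 0 carry 1
  1+1+1 = 1 carry 1
  1+1+1 = 1 carry 1
  1+1+1 = 1 carry 1
  1+1+1 = 1 carry 1
  1+1+1 = 1 carry 1
  1+1+1 = 1 carry 1
  0+1+1 = 0 carry 1
  final carry 1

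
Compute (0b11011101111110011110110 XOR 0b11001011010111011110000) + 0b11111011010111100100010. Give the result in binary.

0b100010010000000100101000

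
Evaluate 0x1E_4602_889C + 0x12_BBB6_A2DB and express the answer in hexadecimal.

Add column by column in base 16, right to left:
  C+B = 7 carry 1
  9+D+1 = 7 carry 1
  8+2+1 = B
  8+A = 2 carry 1
  2+6+1 = 9
  0+B = B
  6+B = 1 carry 1
  4+B+1 = 0 carry 1
  E+2+1 = 1 carry 1
  1+1+1 = 3

0x3101B92B77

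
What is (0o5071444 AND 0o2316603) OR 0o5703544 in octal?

0o5071444 AND 0o2316603 = 0o0010400.
Then OR with 0o5703544.

0o5713544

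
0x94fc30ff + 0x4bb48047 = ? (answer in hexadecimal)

Add column by column in base 16, right to left:
  f+7 = 6 carry 1
  f+4+1 = 4 carry 1
  0+0+1 = 1
  3+8 = b
  c+4 = 0 carry 1
  f+b+1 = b carry 1
  4+b+1 = 0 carry 1
  9+4+1 = e

0xe0b0b146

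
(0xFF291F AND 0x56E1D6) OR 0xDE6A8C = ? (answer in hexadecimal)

0xFF291F AND 0x56E1D6 = 0x562116.
Then OR with 0xDE6A8C.

0xDE6B9E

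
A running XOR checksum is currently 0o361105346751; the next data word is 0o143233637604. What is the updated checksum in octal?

0o222336571155

XOR each oct digit independently (no carries):
  3^1=2, 6^4=2, 1^3=2, 1^2=3, 0^3=3, 5^3=6, 3^6=5, 4^3=7, 6^7=1, 7^6=1, 5^0=5, 1^4=5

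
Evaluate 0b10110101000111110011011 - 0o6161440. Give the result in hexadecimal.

0x41AC7B

0b10110101000111110011011 = 0x5A8F9B in hexadecimal.
0o6161440 = 0x18E320 in hexadecimal.
Subtract column by column in base 16:
  B-0 → B
  9-2 → 7
  F-3 → C
  8-E → A (borrow)
  A-8-1 → 1
  5-1 → 4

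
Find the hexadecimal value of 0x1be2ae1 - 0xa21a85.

0x11c105c

Subtract column by column in base 16:
  1-5 → c (borrow)
  e-8-1 → 5
  a-a → 0
  2-1 → 1
  e-2 → c
  b-a → 1
  1-0 → 1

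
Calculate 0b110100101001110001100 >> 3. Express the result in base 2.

0b110100101001110001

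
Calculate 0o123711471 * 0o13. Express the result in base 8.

Multiply each base-8 digit by 11, carrying:
  1×11 = 11 → write 3 carry 1
  7×11+1 = 78 → write 6 carry 9
  4×11+9 = 53 → write 5 carry 6
  1×11+6 = 17 → write 1 carry 2
  1×11+2 = 13 → write 5 carry 1
  7×11+1 = 78 → write 6 carry 9
  3×11+9 = 42 → write 2 carry 5
  2×11+5 = 27 → write 3 carry 3
  1×11+3 = 14 → write 6 carry 1
  remaining carry: 1

0o1632651563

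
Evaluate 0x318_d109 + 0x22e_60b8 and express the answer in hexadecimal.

Add column by column in base 16, right to left:
  9+8 = 1 carry 1
  0+b+1 = c
  1+0 = 1
  d+6 = 3 carry 1
  8+e+1 = 7 carry 1
  1+2+1 = 4
  3+2 = 5

0x54731c1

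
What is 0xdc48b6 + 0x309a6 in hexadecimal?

Add column by column in base 16, right to left:
  6+6 = c
  b+a = 5 carry 1
  8+9+1 = 2 carry 1
  4+0+1 = 5
  c+3 = f
  d+0 = d

0xdf525c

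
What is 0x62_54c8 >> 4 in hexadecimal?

0x6254c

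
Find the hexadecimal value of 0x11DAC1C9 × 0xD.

Multiply each base-16 digit by 13, carrying:
  9×13 = 117 → write 5 carry 7
  C×13+7 = 163 → write 3 carry 10
  1×13+10 = 23 → write 7 carry 1
  C×13+1 = 157 → write D carry 9
  A×13+9 = 139 → write B carry 8
  D×13+8 = 177 → write 1 carry 11
  1×13+11 = 24 → write 8 carry 1
  1×13+1 = 14 → write E

0xE81BD735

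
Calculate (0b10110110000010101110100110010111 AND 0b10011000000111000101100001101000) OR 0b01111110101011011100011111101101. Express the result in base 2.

0b11111110101011011100111111101101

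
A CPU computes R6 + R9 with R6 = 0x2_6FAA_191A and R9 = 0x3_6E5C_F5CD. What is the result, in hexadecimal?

0x5DE070EE7

Add column by column in base 16, right to left:
  A+D = 7 carry 1
  1+C+1 = E
  9+5 = E
  1+F = 0 carry 1
  A+C+1 = 7 carry 1
  A+5+1 = 0 carry 1
  F+E+1 = E carry 1
  6+6+1 = D
  2+3 = 5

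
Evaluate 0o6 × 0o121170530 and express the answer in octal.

0o747324020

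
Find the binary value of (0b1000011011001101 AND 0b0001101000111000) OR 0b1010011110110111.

0b1000011011001101 AND 0b0001101000111000 = 0b0000001000001000.
Then OR with 0b1010011110110111.

0b1010011110111111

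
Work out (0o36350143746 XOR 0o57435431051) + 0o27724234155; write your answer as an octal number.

First 0o36350143746 XOR 0o57435431051 = 0o61765572717.
Add column by column in base 8, right to left:
  7+5 = 4 carry 1
  1+5+1 = 7
  7+1 = 0 carry 1
  2+4+1 = 7
  7+3 = 2 carry 1
  5+2+1 = 0 carry 1
  5+4+1 = 2 carry 1
  6+2+1 = 1 carry 1
  7+7+1 = 7 carry 1
  1+7+1 = 1 carry 1
  6+2+1 = 1 carry 1
  final carry 1

0o111712027074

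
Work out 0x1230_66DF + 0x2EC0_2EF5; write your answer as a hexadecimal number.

0x40F095D4

Add column by column in base 16, right to left:
  F+5 = 4 carry 1
  D+F+1 = D carry 1
  6+E+1 = 5 carry 1
  6+2+1 = 9
  0+0 = 0
  3+C = F
  2+E = 0 carry 1
  1+2+1 = 4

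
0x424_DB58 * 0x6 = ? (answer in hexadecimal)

0x18DD2410

Multiply each base-16 digit by 6, carrying:
  8×6 = 48 → write 0 carry 3
  5×6+3 = 33 → write 1 carry 2
  B×6+2 = 68 → write 4 carry 4
  D×6+4 = 82 → write 2 carry 5
  4×6+5 = 29 → write D carry 1
  2×6+1 = 13 → write D
  4×6 = 24 → write 8 carry 1
  remaining carry: 1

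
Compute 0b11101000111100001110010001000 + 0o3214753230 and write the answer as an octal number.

0b11101000111100001110010001000 = 0o3507416210 in octal.
Add column by column in base 8, right to left:
  0+0 = 0
  1+3 = 4
  2+2 = 4
  6+3 = 1 carry 1
  1+5+1 = 7
  4+7 = 3 carry 1
  7+4+1 = 4 carry 1
  0+1+1 = 2
  5+2 = 7
  3+3 = 6

0o6724371440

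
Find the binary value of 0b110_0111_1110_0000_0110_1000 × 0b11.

0b1001101111010000100111000

Multiply each base-2 digit by 3, carrying:
  0×3 = 0 → write 0
  0×3 = 0 → write 0
  0×3 = 0 → write 0
  1×3 = 3 → write 1 carry 1
  0×3+1 = 1 → write 1
  1×3 = 3 → write 1 carry 1
  1×3+1 = 4 → write 0 carry 2
  0×3+2 = 2 → write 0 carry 1
  0×3+1 = 1 → write 1
  0×3 = 0 → write 0
  0×3 = 0 → write 0
  0×3 = 0 → write 0
  0×3 = 0 → write 0
  1×3 = 3 → write 1 carry 1
  1×3+1 = 4 → write 0 carry 2
  1×3+2 = 5 → write 1 carry 2
  1×3+2 = 5 → write 1 carry 2
  1×3+2 = 5 → write 1 carry 2
  1×3+2 = 5 → write 1 carry 2
  0×3+2 = 2 → write 0 carry 1
  0×3+1 = 1 → write 1
  1×3 = 3 → write 1 carry 1
  1×3+1 = 4 → write 0 carry 2
  remaining carry: 10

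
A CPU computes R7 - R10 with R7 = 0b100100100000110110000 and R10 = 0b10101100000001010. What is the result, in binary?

0b100001110100110100110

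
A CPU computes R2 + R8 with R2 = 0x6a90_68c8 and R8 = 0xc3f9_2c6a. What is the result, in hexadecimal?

0x12e899532

Add column by column in base 16, right to left:
  8+a = 2 carry 1
  c+6+1 = 3 carry 1
  8+c+1 = 5 carry 1
  6+2+1 = 9
  0+9 = 9
  9+f = 8 carry 1
  a+3+1 = e
  6+c = 2 carry 1
  final carry 1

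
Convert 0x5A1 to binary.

Expand each hex digit to 4 bits: 5=0101 A=1010 1=0001.

0b10110100001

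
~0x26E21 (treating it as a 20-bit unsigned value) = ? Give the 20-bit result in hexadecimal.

0xD91DE

Each hex digit d becomes F−d:
  2→D, 6→9, E→1, 2→D, 1→E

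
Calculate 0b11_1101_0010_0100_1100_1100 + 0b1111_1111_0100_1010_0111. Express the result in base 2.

0b10011010001100101110011

Add column by column in base 2, right to left:
  0+1 = 1
  0+1 = 1
  1+1 = 0 carry 1
  1+0+1 = 0 carry 1
  0+0+1 = 1
  0+1 = 1
  1+0 = 1
  1+1 = 0 carry 1
  0+0+1 = 1
  0+0 = 0
  1+1 = 0 carry 1
  0+0+1 = 1
  0+1 = 1
  1+1 = 0 carry 1
  0+1+1 = 0 carry 1
  0+1+1 = 0 carry 1
  1+1+1 = 1 carry 1
  0+1+1 = 0 carry 1
  1+1+1 = 1 carry 1
  1+1+1 = 1 carry 1
  1+0+1 = 0 carry 1
  1+0+1 = 0 carry 1
  final carry 1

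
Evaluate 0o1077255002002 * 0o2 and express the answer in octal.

0o2176532004004

Multiply each base-8 digit by 2, carrying:
  2×2 = 4 → write 4
  0×2 = 0 → write 0
  0×2 = 0 → write 0
  2×2 = 4 → write 4
  0×2 = 0 → write 0
  0×2 = 0 → write 0
  5×2 = 10 → write 2 carry 1
  5×2+1 = 11 → write 3 carry 1
  2×2+1 = 5 → write 5
  7×2 = 14 → write 6 carry 1
  7×2+1 = 15 → write 7 carry 1
  0×2+1 = 1 → write 1
  1×2 = 2 → write 2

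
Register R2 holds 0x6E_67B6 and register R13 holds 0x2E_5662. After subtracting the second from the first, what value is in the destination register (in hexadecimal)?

0x401154

Subtract column by column in base 16:
  6-2 → 4
  B-6 → 5
  7-6 → 1
  6-5 → 1
  E-E → 0
  6-2 → 4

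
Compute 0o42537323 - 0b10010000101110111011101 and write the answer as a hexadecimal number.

0o42537323 = 0x8abed3 in hexadecimal.
0b10010000101110111011101 = 0x485ddd in hexadecimal.
Subtract column by column in base 16:
  3-d → 6 (borrow)
  d-d-1 → f (borrow)
  e-d-1 → 0
  b-5 → 6
  a-8 → 2
  8-4 → 4

0x4260f6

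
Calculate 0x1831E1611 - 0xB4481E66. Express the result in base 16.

0xCED5F7AB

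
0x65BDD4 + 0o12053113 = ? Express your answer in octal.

0o43412037

0x65BDD4 = 0o31336724 in octal.
Add column by column in base 8, right to left:
  4+3 = 7
  2+1 = 3
  7+1 = 0 carry 1
  6+3+1 = 2 carry 1
  3+5+1 = 1 carry 1
  3+0+1 = 4
  1+2 = 3
  3+1 = 4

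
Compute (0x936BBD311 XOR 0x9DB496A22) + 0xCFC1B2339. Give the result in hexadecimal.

First 0x936BBD311 XOR 0x9DB496A22 = 0x0EDF2B933.
Add column by column in base 16, right to left:
  3+9 = C
  3+3 = 6
  9+3 = C
  B+2 = D
  2+B = D
  F+1 = 0 carry 1
  D+C+1 = A carry 1
  E+F+1 = E carry 1
  0+C+1 = D

0xDEA0DDC6C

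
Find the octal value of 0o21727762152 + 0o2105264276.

Add column by column in base 8, right to left:
  2+6 = 0 carry 1
  5+7+1 = 5 carry 1
  1+2+1 = 4
  2+4 = 6
  6+6 = 4 carry 1
  7+2+1 = 2 carry 1
  7+5+1 = 5 carry 1
  2+0+1 = 3
  7+1 = 0 carry 1
  1+2+1 = 4
  2+0 = 2

0o24035246450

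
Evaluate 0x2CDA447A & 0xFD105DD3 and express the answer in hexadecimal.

0x2C104452

AND each hex digit independently (no carries):
  2&F=2, C&D=C, D&1=1, A&0=0, 4&5=4, 4&D=4, 7&D=5, A&3=2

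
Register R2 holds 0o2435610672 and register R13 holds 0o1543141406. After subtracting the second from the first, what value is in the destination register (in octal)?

0o672447264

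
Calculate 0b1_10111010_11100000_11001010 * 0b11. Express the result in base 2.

Multiply each base-2 digit by 3, carrying:
  0×3 = 0 → write 0
  1×3 = 3 → write 1 carry 1
  0×3+1 = 1 → write 1
  1×3 = 3 → write 1 carry 1
  0×3+1 = 1 → write 1
  0×3 = 0 → write 0
  1×3 = 3 → write 1 carry 1
  1×3+1 = 4 → write 0 carry 2
  0×3+2 = 2 → write 0 carry 1
  0×3+1 = 1 → write 1
  0×3 = 0 → write 0
  0×3 = 0 → write 0
  0×3 = 0 → write 0
  1×3 = 3 → write 1 carry 1
  1×3+1 = 4 → write 0 carry 2
  1×3+2 = 5 → write 1 carry 2
  0×3+2 = 2 → write 0 carry 1
  1×3+1 = 4 → write 0 carry 2
  0×3+2 = 2 → write 0 carry 1
  1×3+1 = 4 → write 0 carry 2
  1×3+2 = 5 → write 1 carry 2
  1×3+2 = 5 → write 1 carry 2
  0×3+2 = 2 → write 0 carry 1
  1×3+1 = 4 → write 0 carry 2
  1×3+2 = 5 → write 1 carry 2
  remaining carry: 10

0b101001100001010001001011110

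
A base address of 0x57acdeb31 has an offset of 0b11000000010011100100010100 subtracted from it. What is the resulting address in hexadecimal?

0b11000000010011100100010100 = 0x3013914 in hexadecimal.
Subtract column by column in base 16:
  1-4 → d (borrow)
  3-1-1 → 1
  b-9 → 2
  e-3 → b
  d-1 → c
  c-0 → c
  a-3 → 7
  7-0 → 7
  5-0 → 5

0x577ccb21d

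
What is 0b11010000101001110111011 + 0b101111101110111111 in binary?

Add column by column in base 2, right to left:
  1+1 = 0 carry 1
  1+1+1 = 1 carry 1
  0+1+1 = 0 carry 1
  1+1+1 = 1 carry 1
  1+1+1 = 1 carry 1
  1+1+1 = 1 carry 1
  0+0+1 = 1
  1+1 = 0 carry 1
  1+1+1 = 1 carry 1
  1+1+1 = 1 carry 1
  0+0+1 = 1
  0+1 = 1
  1+1 = 0 carry 1
  0+1+1 = 0 carry 1
  1+1+1 = 1 carry 1
  0+1+1 = 0 carry 1
  0+0+1 = 1
  0+1 = 1
  0+0 = 0
  1+0 = 1
  0+0 = 0
  1+0 = 1
  1+0 = 1

0b11010110100111101111010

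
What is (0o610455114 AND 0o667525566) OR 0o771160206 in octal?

0o771565306

0o610455114 AND 0o667525566 = 0o600405104.
Then OR with 0o771160206.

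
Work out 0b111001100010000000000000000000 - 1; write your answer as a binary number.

The trailing 19 digits are 0, so subtracting 1 borrows through: they become 1 and the next digit up decrements.

0b111001100001111111111111111111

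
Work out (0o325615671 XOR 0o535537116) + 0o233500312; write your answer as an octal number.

0o1044023301

First 0o325615671 XOR 0o535537116 = 0o610322767.
Add column by column in base 8, right to left:
  7+2 = 1 carry 1
  6+1+1 = 0 carry 1
  7+3+1 = 3 carry 1
  2+0+1 = 3
  2+0 = 2
  3+5 = 0 carry 1
  0+3+1 = 4
  1+3 = 4
  6+2 = 0 carry 1
  final carry 1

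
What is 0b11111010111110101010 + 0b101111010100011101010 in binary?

0b1001110101100010010100

Add column by column in base 2, right to left:
  0+0 = 0
  1+1 = 0 carry 1
  0+0+1 = 1
  1+1 = 0 carry 1
  0+0+1 = 1
  1+1 = 0 carry 1
  0+1+1 = 0 carry 1
  1+1+1 = 1 carry 1
  1+0+1 = 0 carry 1
  1+0+1 = 0 carry 1
  1+0+1 = 0 carry 1
  1+1+1 = 1 carry 1
  0+0+1 = 1
  1+1 = 0 carry 1
  0+0+1 = 1
  1+1 = 0 carry 1
  1+1+1 = 1 carry 1
  1+1+1 = 1 carry 1
  1+1+1 = 1 carry 1
  1+0+1 = 0 carry 1
  0+1+1 = 0 carry 1
  final carry 1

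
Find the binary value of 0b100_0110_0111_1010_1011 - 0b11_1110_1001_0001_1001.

0b111111010010010

Subtract column by column in base 2:
  1-1 → 0
  1-0 → 1
  0-0 → 0
  1-1 → 0
  0-1 → 1 (borrow)
  1-0-1 → 0
  0-0 → 0
  1-0 → 1
  1-1 → 0
  1-0 → 1
  1-0 → 1
  0-1 → 1 (borrow)
  0-0-1 → 1 (borrow)
  1-1-1 → 1 (borrow)
  1-1-1 → 1 (borrow)
  0-1-1 → 0 (borrow)
  0-1-1 → 0 (borrow)
  0-1-1 → 0 (borrow)
  1-0-1 → 0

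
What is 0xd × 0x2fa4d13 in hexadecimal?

Multiply each base-16 digit by 13, carrying:
  3×13 = 39 → write 7 carry 2
  1×13+2 = 15 → write f
  d×13 = 169 → write 9 carry 10
  4×13+10 = 62 → write e carry 3
  a×13+3 = 133 → write 5 carry 8
  f×13+8 = 203 → write b carry 12
  2×13+12 = 38 → write 6 carry 2
  remaining carry: 2

0x26b5e9f7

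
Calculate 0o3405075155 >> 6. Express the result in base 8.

0o34050751

Shifting right by 6 bits = 2 oct digits: drop the last 2.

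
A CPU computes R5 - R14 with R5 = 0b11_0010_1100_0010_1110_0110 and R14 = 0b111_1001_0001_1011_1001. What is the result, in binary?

0b1010110011000100101101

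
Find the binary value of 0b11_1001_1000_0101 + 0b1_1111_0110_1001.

0b101100011101110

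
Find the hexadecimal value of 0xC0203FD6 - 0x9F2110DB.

0x20FF2EFB

Subtract column by column in base 16:
  6-B → B (borrow)
  D-D-1 → F (borrow)
  F-0-1 → E
  3-1 → 2
  0-1 → F (borrow)
  2-2-1 → F (borrow)
  0-F-1 → 0 (borrow)
  C-9-1 → 2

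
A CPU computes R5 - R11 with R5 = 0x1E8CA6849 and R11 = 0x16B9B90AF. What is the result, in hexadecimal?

0x7D2ED79A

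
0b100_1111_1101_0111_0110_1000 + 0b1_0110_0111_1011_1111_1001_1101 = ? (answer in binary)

Add column by column in base 2, right to left:
  0+1 = 1
  0+0 = 0
  0+1 = 1
  1+1 = 0 carry 1
  0+1+1 = 0 carry 1
  1+0+1 = 0 carry 1
  1+0+1 = 0 carry 1
  0+1+1 = 0 carry 1
  1+1+1 = 1 carry 1
  1+1+1 = 1 carry 1
  1+1+1 = 1 carry 1
  0+1+1 = 0 carry 1
  1+1+1 = 1 carry 1
  0+1+1 = 0 carry 1
  1+0+1 = 0 carry 1
  1+1+1 = 1 carry 1
  1+1+1 = 1 carry 1
  1+1+1 = 1 carry 1
  1+1+1 = 1 carry 1
  1+0+1 = 0 carry 1
  0+0+1 = 1
  0+1 = 1
  1+1 = 0 carry 1
  0+0+1 = 1
  0+1 = 1

0b1101101111001011100000101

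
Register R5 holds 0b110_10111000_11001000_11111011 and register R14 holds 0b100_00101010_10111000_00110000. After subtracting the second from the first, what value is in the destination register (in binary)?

0b10100011100001000011001011

Subtract column by column in base 2:
  1-0 → 1
  1-0 → 1
  0-0 → 0
  1-0 → 1
  1-1 → 0
  1-1 → 0
  1-0 → 1
  1-0 → 1
  0-0 → 0
  0-0 → 0
  0-0 → 0
  1-1 → 0
  0-1 → 1 (borrow)
  0-1-1 → 0 (borrow)
  1-0-1 → 0
  1-1 → 0
  0-0 → 0
  0-1 → 1 (borrow)
  0-0-1 → 1 (borrow)
  1-1-1 → 1 (borrow)
  1-0-1 → 0
  1-1 → 0
  0-0 → 0
  1-0 → 1
  0-0 → 0
  1-0 → 1
  1-1 → 0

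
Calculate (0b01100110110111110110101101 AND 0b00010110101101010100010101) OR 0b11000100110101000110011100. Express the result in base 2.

0b11000110110101010110011101

0b01100110110111110110101101 AND 0b00010110101101010100010101 = 0b00000110100101010100000101.
Then OR with 0b11000100110101000110011100.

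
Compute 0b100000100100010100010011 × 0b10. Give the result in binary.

0b1000001001000101000100110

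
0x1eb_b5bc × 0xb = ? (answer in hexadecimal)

Multiply each base-16 digit by 11, carrying:
  c×11 = 132 → write 4 carry 8
  b×11+8 = 129 → write 1 carry 8
  5×11+8 = 63 → write f carry 3
  b×11+3 = 124 → write c carry 7
  b×11+7 = 128 → write 0 carry 8
  e×11+8 = 162 → write 2 carry 10
  1×11+10 = 21 → write 5 carry 1
  remaining carry: 1

0x1520cf14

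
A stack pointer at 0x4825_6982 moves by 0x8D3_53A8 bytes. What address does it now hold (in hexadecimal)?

0x50F8BD2A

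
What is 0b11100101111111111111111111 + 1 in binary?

0b11100110000000000000000000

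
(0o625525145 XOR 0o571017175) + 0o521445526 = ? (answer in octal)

0o1076177556

First 0o625525145 XOR 0o571017175 = 0o354532030.
Add column by column in base 8, right to left:
  0+6 = 6
  3+2 = 5
  0+5 = 5
  2+5 = 7
  3+4 = 7
  5+4 = 1 carry 1
  4+1+1 = 6
  5+2 = 7
  3+5 = 0 carry 1
  final carry 1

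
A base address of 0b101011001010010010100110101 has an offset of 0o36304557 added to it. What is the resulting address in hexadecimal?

0x5DEAEA4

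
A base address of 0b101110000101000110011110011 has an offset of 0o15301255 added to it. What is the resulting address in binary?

0o15301255 = 0b1101011000001010101101 in binary.
Add column by column in base 2, right to left:
  1+1 = 0 carry 1
  1+0+1 = 0 carry 1
  0+1+1 = 0 carry 1
  0+1+1 = 0 carry 1
  1+0+1 = 0 carry 1
  1+1+1 = 1 carry 1
  1+0+1 = 0 carry 1
  1+1+1 = 1 carry 1
  0+0+1 = 1
  0+1 = 1
  1+0 = 1
  1+0 = 1
  0+0 = 0
  0+0 = 0
  0+0 = 0
  1+1 = 0 carry 1
  0+1+1 = 0 carry 1
  1+0+1 = 0 carry 1
  0+1+1 = 0 carry 1
  0+0+1 = 1
  0+1 = 1
  0+1 = 1
  1+0 = 1
  1+0 = 1
  1+0 = 1
  0+0 = 0
  1+0 = 1

0b101111110000000111110100000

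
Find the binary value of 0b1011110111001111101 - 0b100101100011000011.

0b111001010110111010

Subtract column by column in base 2:
  1-1 → 0
  0-1 → 1 (borrow)
  1-0-1 → 0
  1-0 → 1
  1-0 → 1
  1-0 → 1
  1-1 → 0
  0-1 → 1 (borrow)
  0-0-1 → 1 (borrow)
  1-0-1 → 0
  1-0 → 1
  1-1 → 0
  0-1 → 1 (borrow)
  1-0-1 → 0
  1-1 → 0
  1-0 → 1
  1-0 → 1
  0-1 → 1 (borrow)
  1-0-1 → 0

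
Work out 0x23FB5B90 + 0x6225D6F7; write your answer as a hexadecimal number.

0x86213287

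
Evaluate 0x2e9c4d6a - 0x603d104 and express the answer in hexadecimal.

Subtract column by column in base 16:
  a-4 → 6
  6-0 → 6
  d-1 → c
  4-d → 7 (borrow)
  c-3-1 → 8
  9-0 → 9
  e-6 → 8
  2-0 → 2

0x28987c66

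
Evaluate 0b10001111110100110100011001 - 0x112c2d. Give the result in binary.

0b10001011100010000011101100

0x112c2d = 0b100010010110000101101 in binary.
Subtract column by column in base 2:
  1-1 → 0
  0-0 → 0
  0-1 → 1 (borrow)
  1-1-1 → 1 (borrow)
  1-0-1 → 0
  0-1 → 1 (borrow)
  0-0-1 → 1 (borrow)
  0-0-1 → 1 (borrow)
  1-0-1 → 0
  0-0 → 0
  1-1 → 0
  1-1 → 0
  0-0 → 0
  0-1 → 1 (borrow)
  1-0-1 → 0
  0-0 → 0
  1-1 → 0
  1-0 → 1
  1-0 → 1
  1-0 → 1
  1-1 → 0
  1-0 → 1
  0-0 → 0
  0-0 → 0
  0-0 → 0
  1-0 → 1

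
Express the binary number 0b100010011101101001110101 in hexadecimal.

0x89da75

Group the bits into nibbles: 1000 1001 1101 1010 0111 0101 → 89da75.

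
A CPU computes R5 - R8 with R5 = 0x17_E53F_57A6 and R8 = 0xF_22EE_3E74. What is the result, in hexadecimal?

0x8C2511932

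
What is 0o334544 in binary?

0b11011100101100100

Each octal digit is 3 bits: 3=011 3=011 4=100 5=101 4=100 4=100.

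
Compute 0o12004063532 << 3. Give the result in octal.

0o120040635320

Shifting left by 3 bits = 1 oct digit: append 1 zero.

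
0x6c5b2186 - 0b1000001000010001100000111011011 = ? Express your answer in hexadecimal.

0b1000001000010001100000111011011 = 0x4108c1db in hexadecimal.
Subtract column by column in base 16:
  6-b → b (borrow)
  8-d-1 → a (borrow)
  1-1-1 → f (borrow)
  2-c-1 → 5 (borrow)
  b-8-1 → 2
  5-0 → 5
  c-1 → b
  6-4 → 2

0x2b525fab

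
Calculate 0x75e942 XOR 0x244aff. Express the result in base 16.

XOR each hex digit independently (no carries):
  7^2=5, 5^4=1, e^4=a, 9^a=3, 4^f=b, 2^f=d

0x51a3bd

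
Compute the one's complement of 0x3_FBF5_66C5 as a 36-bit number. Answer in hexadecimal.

0xC040A993A

Each hex digit d becomes F−d:
  3→C, F→0, B→4, F→0, 5→A, 6→9, 6→9, C→3, 5→A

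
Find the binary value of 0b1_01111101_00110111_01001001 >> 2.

Right shift by 2: drop the 2 least-significant bits.

0b10111110100110111010010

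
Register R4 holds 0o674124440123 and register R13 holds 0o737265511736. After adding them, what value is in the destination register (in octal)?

Add column by column in base 8, right to left:
  3+6 = 1 carry 1
  2+3+1 = 6
  1+7 = 0 carry 1
  0+1+1 = 2
  4+1 = 5
  4+5 = 1 carry 1
  4+5+1 = 2 carry 1
  2+6+1 = 1 carry 1
  1+2+1 = 4
  4+7 = 3 carry 1
  7+3+1 = 3 carry 1
  6+7+1 = 6 carry 1
  final carry 1

0o1633412152061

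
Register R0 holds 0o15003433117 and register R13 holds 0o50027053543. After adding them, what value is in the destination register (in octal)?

0o65032506662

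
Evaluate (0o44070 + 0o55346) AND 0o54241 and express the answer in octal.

Add column by column in base 8, right to left:
  0+6 = 6
  7+4 = 3 carry 1
  0+3+1 = 4
  4+5 = 1 carry 1
  4+5+1 = 2 carry 1
  final carry 1
Sum = 0o121436; now AND with 0o54241:
  1&0=0, 2&5=0, 1&4=0, 4&2=0, 3&4=0, 6&1=0

0o0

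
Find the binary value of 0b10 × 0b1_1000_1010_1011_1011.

0b110001010101110110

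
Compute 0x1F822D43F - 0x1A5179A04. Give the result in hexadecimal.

Subtract column by column in base 16:
  F-4 → B
  3-0 → 3
  4-A → A (borrow)
  D-9-1 → 3
  2-7 → B (borrow)
  2-1-1 → 0
  8-5 → 3
  F-A → 5
  1-1 → 0

0x530B3A3B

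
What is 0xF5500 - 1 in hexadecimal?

0xF54FF

The trailing 2 digits are 0, so subtracting 1 borrows through: they become F and the next digit up decrements.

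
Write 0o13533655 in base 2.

0b1011101011011110101101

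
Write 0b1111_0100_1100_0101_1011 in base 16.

0xF4C5B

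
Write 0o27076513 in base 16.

0x5c7d4b

Each octal digit is 3 bits: 2=010 7=111 0=000 7=111 6=110 5=101 1=001 3=011.
Group the bits into nibbles: 0101 1100 0111 1101 0100 1011 → 5c7d4b.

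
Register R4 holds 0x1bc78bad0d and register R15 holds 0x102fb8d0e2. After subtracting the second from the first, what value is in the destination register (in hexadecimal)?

Subtract column by column in base 16:
  d-2 → b
  0-e → 2 (borrow)
  d-0-1 → c
  a-d → d (borrow)
  b-8-1 → 2
  8-b → d (borrow)
  7-f-1 → 7 (borrow)
  c-2-1 → 9
  b-0 → b
  1-1 → 0

0xb97d2dc2b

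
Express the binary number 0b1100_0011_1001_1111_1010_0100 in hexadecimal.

Group the bits into nibbles: 1100 0011 1001 1111 1010 0100 → c39fa4.

0xc39fa4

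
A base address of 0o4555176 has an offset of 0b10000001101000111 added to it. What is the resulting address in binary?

0b100111101110111000101

0o4555176 = 0b100101101101001111110 in binary.
Add column by column in base 2, right to left:
  0+1 = 1
  1+1 = 0 carry 1
  1+1+1 = 1 carry 1
  1+0+1 = 0 carry 1
  1+0+1 = 0 carry 1
  1+0+1 = 0 carry 1
  1+1+1 = 1 carry 1
  0+0+1 = 1
  0+1 = 1
  1+1 = 0 carry 1
  0+0+1 = 1
  1+0 = 1
  1+0 = 1
  0+0 = 0
  1+0 = 1
  1+0 = 1
  0+1 = 1
  1+0 = 1
  0+0 = 0
  0+0 = 0
  1+0 = 1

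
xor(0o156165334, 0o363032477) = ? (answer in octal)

XOR each oct digit independently (no carries):
  1^3=2, 5^6=3, 6^3=5, 1^0=1, 6^3=5, 5^2=7, 3^4=7, 3^7=4, 4^7=3

0o235157743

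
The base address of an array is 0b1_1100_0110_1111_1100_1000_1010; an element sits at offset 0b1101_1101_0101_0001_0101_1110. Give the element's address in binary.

Add column by column in base 2, right to left:
  0+0 = 0
  1+1 = 0 carry 1
  0+1+1 = 0 carry 1
  1+1+1 = 1 carry 1
  0+1+1 = 0 carry 1
  0+0+1 = 1
  0+1 = 1
  1+0 = 1
  0+1 = 1
  0+0 = 0
  1+0 = 1
  1+0 = 1
  1+1 = 0 carry 1
  1+0+1 = 0 carry 1
  1+1+1 = 1 carry 1
  1+0+1 = 0 carry 1
  0+1+1 = 0 carry 1
  1+0+1 = 0 carry 1
  1+1+1 = 1 carry 1
  0+1+1 = 0 carry 1
  0+1+1 = 0 carry 1
  0+0+1 = 1
  1+1 = 0 carry 1
  1+1+1 = 1 carry 1
  1+0+1 = 0 carry 1
  final carry 1

0b10101001000100110111101000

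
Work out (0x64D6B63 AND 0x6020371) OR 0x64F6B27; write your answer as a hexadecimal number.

0x64D6B63 AND 0x6020371 = 0x6000361.
Then OR with 0x64F6B27.

0x64F6B67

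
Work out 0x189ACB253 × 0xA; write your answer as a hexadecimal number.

0xF60BEF73E

Multiply each base-16 digit by 10, carrying:
  3×10 = 30 → write E carry 1
  5×10+1 = 51 → write 3 carry 3
  2×10+3 = 23 → write 7 carry 1
  B×10+1 = 111 → write F carry 6
  C×10+6 = 126 → write E carry 7
  A×10+7 = 107 → write B carry 6
  9×10+6 = 96 → write 0 carry 6
  8×10+6 = 86 → write 6 carry 5
  1×10+5 = 15 → write F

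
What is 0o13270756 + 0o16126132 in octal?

0o31417110

Add column by column in base 8, right to left:
  6+2 = 0 carry 1
  5+3+1 = 1 carry 1
  7+1+1 = 1 carry 1
  0+6+1 = 7
  7+2 = 1 carry 1
  2+1+1 = 4
  3+6 = 1 carry 1
  1+1+1 = 3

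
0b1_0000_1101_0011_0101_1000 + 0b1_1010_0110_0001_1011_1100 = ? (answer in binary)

0b1010110011010100010100

Add column by column in base 2, right to left:
  0+0 = 0
  0+0 = 0
  0+1 = 1
  1+1 = 0 carry 1
  1+1+1 = 1 carry 1
  0+1+1 = 0 carry 1
  1+0+1 = 0 carry 1
  0+1+1 = 0 carry 1
  1+1+1 = 1 carry 1
  1+0+1 = 0 carry 1
  0+0+1 = 1
  0+0 = 0
  1+0 = 1
  0+1 = 1
  1+1 = 0 carry 1
  1+0+1 = 0 carry 1
  0+0+1 = 1
  0+1 = 1
  0+0 = 0
  0+1 = 1
  1+1 = 0 carry 1
  final carry 1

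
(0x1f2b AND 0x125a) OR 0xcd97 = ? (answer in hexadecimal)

0xdf9f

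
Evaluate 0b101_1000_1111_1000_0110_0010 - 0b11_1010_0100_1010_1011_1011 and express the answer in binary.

Subtract column by column in base 2:
  0-1 → 1 (borrow)
  1-1-1 → 1 (borrow)
  0-0-1 → 1 (borrow)
  0-1-1 → 0 (borrow)
  0-1-1 → 0 (borrow)
  1-1-1 → 1 (borrow)
  1-0-1 → 0
  0-1 → 1 (borrow)
  0-0-1 → 1 (borrow)
  0-1-1 → 0 (borrow)
  0-0-1 → 1 (borrow)
  1-1-1 → 1 (borrow)
  1-0-1 → 0
  1-0 → 1
  1-1 → 0
  1-0 → 1
  0-0 → 0
  0-1 → 1 (borrow)
  0-0-1 → 1 (borrow)
  1-1-1 → 1 (borrow)
  1-1-1 → 1 (borrow)
  0-1-1 → 0 (borrow)
  1-0-1 → 0

0b111101010110110100111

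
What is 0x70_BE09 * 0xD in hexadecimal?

0x5B9A675

Multiply each base-16 digit by 13, carrying:
  9×13 = 117 → write 5 carry 7
  0×13+7 = 7 → write 7
  E×13 = 182 → write 6 carry 11
  B×13+11 = 154 → write A carry 9
  0×13+9 = 9 → write 9
  7×13 = 91 → write B carry 5
  remaining carry: 5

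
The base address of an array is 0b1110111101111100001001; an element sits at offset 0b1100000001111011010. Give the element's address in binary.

0b10000011110001011100011

Add column by column in base 2, right to left:
  1+0 = 1
  0+1 = 1
  0+0 = 0
  1+1 = 0 carry 1
  0+1+1 = 0 carry 1
  0+0+1 = 1
  0+1 = 1
  0+1 = 1
  1+1 = 0 carry 1
  1+1+1 = 1 carry 1
  1+0+1 = 0 carry 1
  1+0+1 = 0 carry 1
  1+0+1 = 0 carry 1
  0+0+1 = 1
  1+0 = 1
  1+0 = 1
  1+0 = 1
  1+1 = 0 carry 1
  0+1+1 = 0 carry 1
  1+0+1 = 0 carry 1
  1+0+1 = 0 carry 1
  1+0+1 = 0 carry 1
  final carry 1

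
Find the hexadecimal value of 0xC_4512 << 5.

0x188A240

5 bits is not a whole number of base-16 digits; in binary: 11000100010100010010 << 5 = 1100010001010001001000000.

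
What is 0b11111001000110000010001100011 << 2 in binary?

Left shift by 2: append 2 zero bits.

0b1111100100011000001000110001100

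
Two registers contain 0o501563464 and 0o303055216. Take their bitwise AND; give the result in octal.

AND each oct digit independently (no carries):
  5&3=1, 0&0=0, 1&3=1, 5&0=0, 6&5=4, 3&5=1, 4&2=0, 6&1=0, 4&6=4

0o101041004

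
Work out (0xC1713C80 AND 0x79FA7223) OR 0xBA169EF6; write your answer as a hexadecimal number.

0xC1713C80 AND 0x79FA7223 = 0x41703000.
Then OR with 0xBA169EF6.

0xFB76BEF6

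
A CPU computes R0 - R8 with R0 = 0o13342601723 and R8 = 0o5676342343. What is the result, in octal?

Subtract column by column in base 8:
  3-3 → 0
  2-4 → 6 (borrow)
  7-3-1 → 3
  1-2 → 7 (borrow)
  0-4-1 → 3 (borrow)
  6-3-1 → 2
  2-6 → 4 (borrow)
  4-7-1 → 4 (borrow)
  3-6-1 → 4 (borrow)
  3-5-1 → 5 (borrow)
  1-0-1 → 0

0o5444237360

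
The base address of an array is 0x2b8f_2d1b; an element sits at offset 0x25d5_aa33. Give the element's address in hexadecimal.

Add column by column in base 16, right to left:
  b+3 = e
  1+3 = 4
  d+a = 7 carry 1
  2+a+1 = d
  f+5 = 4 carry 1
  8+d+1 = 6 carry 1
  b+5+1 = 1 carry 1
  2+2+1 = 5

0x5164d74e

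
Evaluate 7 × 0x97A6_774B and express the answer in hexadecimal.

0x4258D430D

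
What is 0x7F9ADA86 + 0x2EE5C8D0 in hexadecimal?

Add column by column in base 16, right to left:
  6+0 = 6
  8+D = 5 carry 1
  A+8+1 = 3 carry 1
  D+C+1 = A carry 1
  A+5+1 = 0 carry 1
  9+E+1 = 8 carry 1
  F+E+1 = E carry 1
  7+2+1 = A

0xAE80A356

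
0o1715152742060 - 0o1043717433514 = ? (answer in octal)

Subtract column by column in base 8:
  0-4 → 4 (borrow)
  6-1-1 → 4
  0-5 → 3 (borrow)
  2-3-1 → 6 (borrow)
  4-3-1 → 0
  7-4 → 3
  2-7 → 3 (borrow)
  5-1-1 → 3
  1-7 → 2 (borrow)
  5-3-1 → 1
  1-4 → 5 (borrow)
  7-0-1 → 6
  1-1 → 0

0o651233306344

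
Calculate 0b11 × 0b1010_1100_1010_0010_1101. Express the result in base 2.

Multiply each base-2 digit by 3, carrying:
  1×3 = 3 → write 1 carry 1
  0×3+1 = 1 → write 1
  1×3 = 3 → write 1 carry 1
  1×3+1 = 4 → write 0 carry 2
  0×3+2 = 2 → write 0 carry 1
  1×3+1 = 4 → write 0 carry 2
  0×3+2 = 2 → write 0 carry 1
  0×3+1 = 1 → write 1
  0×3 = 0 → write 0
  1×3 = 3 → write 1 carry 1
  0×3+1 = 1 → write 1
  1×3 = 3 → write 1 carry 1
  0×3+1 = 1 → write 1
  0×3 = 0 → write 0
  1×3 = 3 → write 1 carry 1
  1×3+1 = 4 → write 0 carry 2
  0×3+2 = 2 → write 0 carry 1
  1×3+1 = 4 → write 0 carry 2
  0×3+2 = 2 → write 0 carry 1
  1×3+1 = 4 → write 0 carry 2
  remaining carry: 10

0b1000000101111010000111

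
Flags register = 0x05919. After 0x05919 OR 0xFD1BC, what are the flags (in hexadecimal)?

OR each hex digit independently (no carries):
  0|F=F, 5|D=D, 9|1=9, 1|B=B, 9|C=D

0xFD9BD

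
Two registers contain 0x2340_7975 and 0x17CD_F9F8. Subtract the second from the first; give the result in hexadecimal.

Subtract column by column in base 16:
  5-8 → D (borrow)
  7-F-1 → 7 (borrow)
  9-9-1 → F (borrow)
  7-F-1 → 7 (borrow)
  0-D-1 → 2 (borrow)
  4-C-1 → 7 (borrow)
  3-7-1 → B (borrow)
  2-1-1 → 0

0xB727F7D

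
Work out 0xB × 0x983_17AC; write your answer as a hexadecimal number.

Multiply each base-16 digit by 11, carrying:
  C×11 = 132 → write 4 carry 8
  A×11+8 = 118 → write 6 carry 7
  7×11+7 = 84 → write 4 carry 5
  1×11+5 = 16 → write 0 carry 1
  3×11+1 = 34 → write 2 carry 2
  8×11+2 = 90 → write A carry 5
  9×11+5 = 104 → write 8 carry 6
  remaining carry: 6

0x68A20464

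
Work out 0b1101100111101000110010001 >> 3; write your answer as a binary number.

0b1101100111101000110010

Right shift by 3: drop the 3 least-significant bits.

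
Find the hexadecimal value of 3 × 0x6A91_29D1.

0x13FB37D73

Multiply each base-16 digit by 3, carrying:
  1×3 = 3 → write 3
  D×3 = 39 → write 7 carry 2
  9×3+2 = 29 → write D carry 1
  2×3+1 = 7 → write 7
  1×3 = 3 → write 3
  9×3 = 27 → write B carry 1
  A×3+1 = 31 → write F carry 1
  6×3+1 = 19 → write 3 carry 1
  remaining carry: 1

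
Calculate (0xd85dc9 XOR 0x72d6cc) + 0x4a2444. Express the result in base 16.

First 0xd85dc9 XOR 0x72d6cc = 0xaa8b05.
Add column by column in base 16, right to left:
  5+4 = 9
  0+4 = 4
  b+4 = f
  8+2 = a
  a+a = 4 carry 1
  a+4+1 = f

0xf4af49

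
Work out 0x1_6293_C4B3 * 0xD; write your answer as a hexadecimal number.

0x120180FD17

Multiply each base-16 digit by 13, carrying:
  3×13 = 39 → write 7 carry 2
  B×13+2 = 145 → write 1 carry 9
  4×13+9 = 61 → write D carry 3
  C×13+3 = 159 → write F carry 9
  3×13+9 = 48 → write 0 carry 3
  9×13+3 = 120 → write 8 carry 7
  2×13+7 = 33 → write 1 carry 2
  6×13+2 = 80 → write 0 carry 5
  1×13+5 = 18 → write 2 carry 1
  remaining carry: 1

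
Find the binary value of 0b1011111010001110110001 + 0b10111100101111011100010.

Add column by column in base 2, right to left:
  1+0 = 1
  0+1 = 1
  0+0 = 0
  0+0 = 0
  1+0 = 1
  1+1 = 0 carry 1
  0+1+1 = 0 carry 1
  1+1+1 = 1 carry 1
  1+0+1 = 0 carry 1
  1+1+1 = 1 carry 1
  0+1+1 = 0 carry 1
  0+1+1 = 0 carry 1
  0+1+1 = 0 carry 1
  1+0+1 = 0 carry 1
  0+1+1 = 0 carry 1
  1+0+1 = 0 carry 1
  1+0+1 = 0 carry 1
  1+1+1 = 1 carry 1
  1+1+1 = 1 carry 1
  1+1+1 = 1 carry 1
  0+1+1 = 0 carry 1
  1+0+1 = 0 carry 1
  0+1+1 = 0 carry 1
  final carry 1

0b100011100000001010010011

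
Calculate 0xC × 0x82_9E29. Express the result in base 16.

Multiply each base-16 digit by 12, carrying:
  9×12 = 108 → write C carry 6
  2×12+6 = 30 → write E carry 1
  E×12+1 = 169 → write 9 carry 10
  9×12+10 = 118 → write 6 carry 7
  2×12+7 = 31 → write F carry 1
  8×12+1 = 97 → write 1 carry 6
  remaining carry: 6

0x61F69EC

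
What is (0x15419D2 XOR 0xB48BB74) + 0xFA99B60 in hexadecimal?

First 0x15419D2 XOR 0xB48BB74 = 0xA1CA2A6.
Add column by column in base 16, right to left:
  6+0 = 6
  A+6 = 0 carry 1
  2+B+1 = E
  A+9 = 3 carry 1
  C+9+1 = 6 carry 1
  1+A+1 = C
  A+F = 9 carry 1
  final carry 1

0x19C63E06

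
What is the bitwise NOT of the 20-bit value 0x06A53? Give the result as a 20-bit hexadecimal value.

Each hex digit d becomes F−d:
  0→F, 6→9, A→5, 5→A, 3→C

0xF95AC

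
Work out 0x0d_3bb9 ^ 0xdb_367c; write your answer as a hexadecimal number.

0xd60dc5

XOR each hex digit independently (no carries):
  0^d=d, d^b=6, 3^3=0, b^6=d, b^7=c, 9^c=5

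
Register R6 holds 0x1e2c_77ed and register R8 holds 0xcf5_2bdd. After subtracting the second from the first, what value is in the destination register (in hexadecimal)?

0x11374c10

Subtract column by column in base 16:
  d-d → 0
  e-d → 1
  7-b → c (borrow)
  7-2-1 → 4
  c-5 → 7
  2-f → 3 (borrow)
  e-c-1 → 1
  1-0 → 1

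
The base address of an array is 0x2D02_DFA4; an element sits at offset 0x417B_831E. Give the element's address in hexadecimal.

Add column by column in base 16, right to left:
  4+E = 2 carry 1
  A+1+1 = C
  F+3 = 2 carry 1
  D+8+1 = 6 carry 1
  2+B+1 = E
  0+7 = 7
  D+1 = E
  2+4 = 6

0x6E7E62C2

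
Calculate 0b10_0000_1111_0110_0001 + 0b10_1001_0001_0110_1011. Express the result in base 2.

Add column by column in base 2, right to left:
  1+1 = 0 carry 1
  0+1+1 = 0 carry 1
  0+0+1 = 1
  0+1 = 1
  0+0 = 0
  1+1 = 0 carry 1
  1+1+1 = 1 carry 1
  0+0+1 = 1
  1+1 = 0 carry 1
  1+0+1 = 0 carry 1
  1+0+1 = 0 carry 1
  1+0+1 = 0 carry 1
  0+1+1 = 0 carry 1
  0+0+1 = 1
  0+0 = 0
  0+1 = 1
  0+0 = 0
  1+1 = 0 carry 1
  final carry 1

0b1001010000011001100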